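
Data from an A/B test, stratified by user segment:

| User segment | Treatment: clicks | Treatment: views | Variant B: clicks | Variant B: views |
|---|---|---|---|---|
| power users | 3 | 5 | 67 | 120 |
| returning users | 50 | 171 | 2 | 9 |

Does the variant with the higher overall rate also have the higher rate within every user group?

Power users: Treatment 3/5 = 60.0%, Variant B 67/120 = 55.8% → Treatment
Returning users: Treatment 50/171 = 29.2%, Variant B 2/9 = 22.2% → Treatment
Overall: Treatment 53/176 = 30.1%, Variant B 69/129 = 53.5% → Variant B
Treatment wins each user group but Variant B wins overall — the comparison reverses. Treatment's views skew toward returning users, which has a lower base rate.

No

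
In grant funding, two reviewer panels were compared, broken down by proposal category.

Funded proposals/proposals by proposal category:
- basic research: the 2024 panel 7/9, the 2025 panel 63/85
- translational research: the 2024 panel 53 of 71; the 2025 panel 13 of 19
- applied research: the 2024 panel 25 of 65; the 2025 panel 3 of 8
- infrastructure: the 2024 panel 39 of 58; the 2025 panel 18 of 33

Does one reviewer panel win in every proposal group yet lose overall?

Basic research: the 2024 panel 7/9 = 77.8%, the 2025 panel 63/85 = 74.1% → the 2024 panel
Translational research: the 2024 panel 53/71 = 74.6%, the 2025 panel 13/19 = 68.4% → the 2024 panel
Applied research: the 2024 panel 25/65 = 38.5%, the 2025 panel 3/8 = 37.5% → the 2024 panel
Infrastructure: the 2024 panel 39/58 = 67.2%, the 2025 panel 18/33 = 54.5% → the 2024 panel
Overall: the 2024 panel 124/203 = 61.1%, the 2025 panel 97/145 = 66.9% → the 2025 panel
The 2024 panel wins each proposal group but the 2025 panel wins overall — the comparison reverses. The 2024 panel's proposals skew toward applied research, which has a lower base rate.

Yes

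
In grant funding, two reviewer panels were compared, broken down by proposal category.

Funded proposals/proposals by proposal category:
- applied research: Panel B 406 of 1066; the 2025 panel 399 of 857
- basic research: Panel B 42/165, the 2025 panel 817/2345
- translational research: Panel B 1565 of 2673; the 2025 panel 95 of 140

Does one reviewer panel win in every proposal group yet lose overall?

Yes

Applied research: Panel B 406/1066 = 38.1%, the 2025 panel 399/857 = 46.6% → the 2025 panel
Basic research: Panel B 42/165 = 25.5%, the 2025 panel 817/2345 = 34.8% → the 2025 panel
Translational research: Panel B 1565/2673 = 58.5%, the 2025 panel 95/140 = 67.9% → the 2025 panel
Overall: Panel B 2013/3904 = 51.6%, the 2025 panel 1311/3342 = 39.2% → Panel B
The 2025 panel wins each proposal group but Panel B wins overall — the comparison reverses. The 2025 panel's proposals skew toward basic research, which has a lower base rate.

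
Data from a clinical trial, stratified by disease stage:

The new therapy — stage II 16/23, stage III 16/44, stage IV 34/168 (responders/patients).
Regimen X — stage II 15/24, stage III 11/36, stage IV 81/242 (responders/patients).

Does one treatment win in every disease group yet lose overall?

No

Stage II: the new therapy 16/23 = 69.6%, Regimen X 15/24 = 62.5% → the new therapy
Stage III: the new therapy 16/44 = 36.4%, Regimen X 11/36 = 30.6% → the new therapy
Stage IV: the new therapy 34/168 = 20.2%, Regimen X 81/242 = 33.5% → Regimen X
Overall: the new therapy 66/235 = 28.1%, Regimen X 107/302 = 35.4% → Regimen X
Neither sweeps: the new therapy wins 2 of 3 groups, Regimen X wins 1. Regimen X wins overall but not every group — no Simpson reversal.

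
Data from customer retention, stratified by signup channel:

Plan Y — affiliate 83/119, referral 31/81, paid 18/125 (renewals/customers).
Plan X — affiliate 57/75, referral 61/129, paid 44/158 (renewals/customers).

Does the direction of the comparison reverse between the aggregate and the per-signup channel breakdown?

Affiliate: Plan Y 83/119 = 69.7%, Plan X 57/75 = 76.0% → Plan X
Referral: Plan Y 31/81 = 38.3%, Plan X 61/129 = 47.3% → Plan X
Paid: Plan Y 18/125 = 14.4%, Plan X 44/158 = 27.8% → Plan X
Overall: Plan Y 132/325 = 40.6%, Plan X 162/362 = 44.8% → Plan X
Plan X wins overall and in every signup group — no reversal.

No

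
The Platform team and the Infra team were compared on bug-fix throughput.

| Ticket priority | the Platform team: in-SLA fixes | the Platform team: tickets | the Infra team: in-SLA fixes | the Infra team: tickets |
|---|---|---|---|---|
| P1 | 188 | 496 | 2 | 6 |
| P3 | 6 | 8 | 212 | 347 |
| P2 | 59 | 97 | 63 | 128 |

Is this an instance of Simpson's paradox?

Yes

P1: the Platform team 188/496 = 37.9%, the Infra team 2/6 = 33.3% → the Platform team
P3: the Platform team 6/8 = 75.0%, the Infra team 212/347 = 61.1% → the Platform team
P2: the Platform team 59/97 = 60.8%, the Infra team 63/128 = 49.2% → the Platform team
Overall: the Platform team 253/601 = 42.1%, the Infra team 277/481 = 57.6% → the Infra team
The Platform team wins each ticket group but the Infra team wins overall — the comparison reverses. The Platform team's tickets skew toward P1, which has a lower base rate.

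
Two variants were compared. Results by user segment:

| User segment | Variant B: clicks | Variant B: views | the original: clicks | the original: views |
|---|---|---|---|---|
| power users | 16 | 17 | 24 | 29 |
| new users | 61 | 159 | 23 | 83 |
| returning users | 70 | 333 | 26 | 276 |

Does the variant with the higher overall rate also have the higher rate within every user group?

Yes

Power users: Variant B 16/17 = 94.1%, the original 24/29 = 82.8% → Variant B
New users: Variant B 61/159 = 38.4%, the original 23/83 = 27.7% → Variant B
Returning users: Variant B 70/333 = 21.0%, the original 26/276 = 9.4% → Variant B
Overall: Variant B 147/509 = 28.9%, the original 73/388 = 18.8% → Variant B
Variant B wins overall and in every user group — no reversal.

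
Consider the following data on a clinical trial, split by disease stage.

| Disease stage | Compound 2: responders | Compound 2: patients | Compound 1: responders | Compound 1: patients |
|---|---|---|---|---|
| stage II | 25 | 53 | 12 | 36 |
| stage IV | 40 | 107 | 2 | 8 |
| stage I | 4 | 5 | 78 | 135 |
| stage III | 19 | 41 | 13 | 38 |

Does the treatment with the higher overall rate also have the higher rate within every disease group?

Stage II: Compound 2 25/53 = 47.2%, Compound 1 12/36 = 33.3% → Compound 2
Stage IV: Compound 2 40/107 = 37.4%, Compound 1 2/8 = 25.0% → Compound 2
Stage I: Compound 2 4/5 = 80.0%, Compound 1 78/135 = 57.8% → Compound 2
Stage III: Compound 2 19/41 = 46.3%, Compound 1 13/38 = 34.2% → Compound 2
Overall: Compound 2 88/206 = 42.7%, Compound 1 105/217 = 48.4% → Compound 1
Compound 2 wins each disease group but Compound 1 wins overall — the comparison reverses. Compound 2's patients skew toward stage IV, which has a lower base rate.

No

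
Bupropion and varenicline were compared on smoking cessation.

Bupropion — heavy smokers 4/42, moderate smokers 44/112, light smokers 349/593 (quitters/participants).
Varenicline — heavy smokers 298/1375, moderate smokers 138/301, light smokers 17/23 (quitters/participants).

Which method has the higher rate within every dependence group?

Heavy smokers: bupropion 4/42 = 9.5%, varenicline 298/1375 = 21.7% → varenicline
Moderate smokers: bupropion 44/112 = 39.3%, varenicline 138/301 = 45.8% → varenicline
Light smokers: bupropion 349/593 = 58.9%, varenicline 17/23 = 73.9% → varenicline
Varenicline has the higher rate in all 3 groups.

varenicline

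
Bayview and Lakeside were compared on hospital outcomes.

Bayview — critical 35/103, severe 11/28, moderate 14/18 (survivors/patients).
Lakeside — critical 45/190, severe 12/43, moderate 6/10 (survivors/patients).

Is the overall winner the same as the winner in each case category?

Yes

Critical: Bayview 35/103 = 34.0%, Lakeside 45/190 = 23.7% → Bayview
Severe: Bayview 11/28 = 39.3%, Lakeside 12/43 = 27.9% → Bayview
Moderate: Bayview 14/18 = 77.8%, Lakeside 6/10 = 60.0% → Bayview
Overall: Bayview 60/149 = 40.3%, Lakeside 63/243 = 25.9% → Bayview
Bayview wins overall and in every case group — no reversal.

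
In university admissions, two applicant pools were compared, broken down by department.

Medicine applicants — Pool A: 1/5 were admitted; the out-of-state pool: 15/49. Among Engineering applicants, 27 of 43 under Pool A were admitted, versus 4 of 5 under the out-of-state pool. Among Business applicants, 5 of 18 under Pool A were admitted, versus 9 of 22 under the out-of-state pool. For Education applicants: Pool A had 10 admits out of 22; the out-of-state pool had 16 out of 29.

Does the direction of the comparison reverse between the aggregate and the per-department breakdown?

Medicine: Pool A 1/5 = 20.0%, the out-of-state pool 15/49 = 30.6% → the out-of-state pool
Engineering: Pool A 27/43 = 62.8%, the out-of-state pool 4/5 = 80.0% → the out-of-state pool
Business: Pool A 5/18 = 27.8%, the out-of-state pool 9/22 = 40.9% → the out-of-state pool
Education: Pool A 10/22 = 45.5%, the out-of-state pool 16/29 = 55.2% → the out-of-state pool
Overall: Pool A 43/88 = 48.9%, the out-of-state pool 44/105 = 41.9% → Pool A
The out-of-state pool wins each department group but Pool A wins overall — the comparison reverses. The out-of-state pool's applicants skew toward Medicine, which has a lower base rate.

Yes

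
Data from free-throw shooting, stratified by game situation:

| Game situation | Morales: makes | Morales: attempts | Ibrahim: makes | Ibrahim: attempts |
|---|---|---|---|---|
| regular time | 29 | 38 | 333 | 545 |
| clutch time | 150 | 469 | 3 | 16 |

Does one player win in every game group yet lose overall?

Yes

Regular time: Morales 29/38 = 76.3%, Ibrahim 333/545 = 61.1% → Morales
Clutch time: Morales 150/469 = 32.0%, Ibrahim 3/16 = 18.8% → Morales
Overall: Morales 179/507 = 35.3%, Ibrahim 336/561 = 59.9% → Ibrahim
Morales wins each game group but Ibrahim wins overall — the comparison reverses. Morales's attempts skew toward clutch time, which has a lower base rate.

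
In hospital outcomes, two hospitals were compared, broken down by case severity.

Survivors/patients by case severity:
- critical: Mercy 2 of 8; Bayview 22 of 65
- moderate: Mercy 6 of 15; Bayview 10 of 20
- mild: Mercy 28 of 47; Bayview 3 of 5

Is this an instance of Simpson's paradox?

Critical: Mercy 2/8 = 25.0%, Bayview 22/65 = 33.8% → Bayview
Moderate: Mercy 6/15 = 40.0%, Bayview 10/20 = 50.0% → Bayview
Mild: Mercy 28/47 = 59.6%, Bayview 3/5 = 60.0% → Bayview
Overall: Mercy 36/70 = 51.4%, Bayview 35/90 = 38.9% → Mercy
Bayview wins each case group but Mercy wins overall — the comparison reverses. Bayview's patients skew toward critical, which has a lower base rate.

Yes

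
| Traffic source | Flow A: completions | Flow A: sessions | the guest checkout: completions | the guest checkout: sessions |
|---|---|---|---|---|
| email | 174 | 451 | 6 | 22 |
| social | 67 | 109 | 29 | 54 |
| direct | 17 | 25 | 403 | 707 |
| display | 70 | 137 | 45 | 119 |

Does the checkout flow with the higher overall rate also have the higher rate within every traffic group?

Email: Flow A 174/451 = 38.6%, the guest checkout 6/22 = 27.3% → Flow A
Social: Flow A 67/109 = 61.5%, the guest checkout 29/54 = 53.7% → Flow A
Direct: Flow A 17/25 = 68.0%, the guest checkout 403/707 = 57.0% → Flow A
Display: Flow A 70/137 = 51.1%, the guest checkout 45/119 = 37.8% → Flow A
Overall: Flow A 328/722 = 45.4%, the guest checkout 483/902 = 53.5% → the guest checkout
Flow A wins each traffic group but the guest checkout wins overall — the comparison reverses. Flow A's sessions skew toward email, which has a lower base rate.

No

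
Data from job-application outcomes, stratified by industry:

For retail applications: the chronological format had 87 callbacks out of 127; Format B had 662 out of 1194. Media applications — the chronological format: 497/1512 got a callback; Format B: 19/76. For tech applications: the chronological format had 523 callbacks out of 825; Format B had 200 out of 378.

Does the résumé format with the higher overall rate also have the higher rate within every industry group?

No

Retail: the chronological format 87/127 = 68.5%, Format B 662/1194 = 55.4% → the chronological format
Media: the chronological format 497/1512 = 32.9%, Format B 19/76 = 25.0% → the chronological format
Tech: the chronological format 523/825 = 63.4%, Format B 200/378 = 52.9% → the chronological format
Overall: the chronological format 1107/2464 = 44.9%, Format B 881/1648 = 53.5% → Format B
The chronological format wins each industry group but Format B wins overall — the comparison reverses. The chronological format's applications skew toward media, which has a lower base rate.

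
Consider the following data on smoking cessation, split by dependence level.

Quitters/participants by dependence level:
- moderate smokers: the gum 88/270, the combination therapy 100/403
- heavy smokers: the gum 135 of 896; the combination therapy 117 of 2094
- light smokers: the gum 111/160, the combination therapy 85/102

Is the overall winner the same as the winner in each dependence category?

Moderate smokers: the gum 88/270 = 32.6%, the combination therapy 100/403 = 24.8% → the gum
Heavy smokers: the gum 135/896 = 15.1%, the combination therapy 117/2094 = 5.6% → the gum
Light smokers: the gum 111/160 = 69.4%, the combination therapy 85/102 = 83.3% → the combination therapy
Overall: the gum 334/1326 = 25.2%, the combination therapy 302/2599 = 11.6% → the gum
Neither sweeps: the gum wins 2 of 3 groups, the combination therapy wins 1. The gum wins overall but not every group — no Simpson reversal.

No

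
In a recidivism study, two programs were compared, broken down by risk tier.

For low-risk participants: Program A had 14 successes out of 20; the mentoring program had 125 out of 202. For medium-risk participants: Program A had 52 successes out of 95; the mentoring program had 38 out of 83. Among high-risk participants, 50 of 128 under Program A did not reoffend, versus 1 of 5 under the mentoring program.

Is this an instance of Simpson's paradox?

Yes

Low-risk: Program A 14/20 = 70.0%, the mentoring program 125/202 = 61.9% → Program A
Medium-risk: Program A 52/95 = 54.7%, the mentoring program 38/83 = 45.8% → Program A
High-risk: Program A 50/128 = 39.1%, the mentoring program 1/5 = 20.0% → Program A
Overall: Program A 116/243 = 47.7%, the mentoring program 164/290 = 56.6% → the mentoring program
Program A wins each risk group but the mentoring program wins overall — the comparison reverses. Program A's participants skew toward high-risk, which has a lower base rate.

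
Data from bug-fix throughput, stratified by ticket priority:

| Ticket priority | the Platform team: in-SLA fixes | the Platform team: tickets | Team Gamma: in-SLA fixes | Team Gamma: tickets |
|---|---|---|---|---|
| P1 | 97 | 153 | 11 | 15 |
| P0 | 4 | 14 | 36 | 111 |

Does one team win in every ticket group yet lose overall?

Yes

P1: the Platform team 97/153 = 63.4%, Team Gamma 11/15 = 73.3% → Team Gamma
P0: the Platform team 4/14 = 28.6%, Team Gamma 36/111 = 32.4% → Team Gamma
Overall: the Platform team 101/167 = 60.5%, Team Gamma 47/126 = 37.3% → the Platform team
Team Gamma wins each ticket group but the Platform team wins overall — the comparison reverses. Team Gamma's tickets skew toward P0, which has a lower base rate.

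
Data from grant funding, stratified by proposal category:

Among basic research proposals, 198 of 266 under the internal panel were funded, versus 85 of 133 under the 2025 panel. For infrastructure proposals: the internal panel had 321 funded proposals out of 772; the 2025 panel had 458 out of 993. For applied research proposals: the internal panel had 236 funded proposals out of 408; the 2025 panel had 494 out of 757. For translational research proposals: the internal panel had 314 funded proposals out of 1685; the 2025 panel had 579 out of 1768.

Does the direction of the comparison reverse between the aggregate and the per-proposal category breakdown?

No

Basic research: the internal panel 198/266 = 74.4%, the 2025 panel 85/133 = 63.9% → the internal panel
Infrastructure: the internal panel 321/772 = 41.6%, the 2025 panel 458/993 = 46.1% → the 2025 panel
Applied research: the internal panel 236/408 = 57.8%, the 2025 panel 494/757 = 65.3% → the 2025 panel
Translational research: the internal panel 314/1685 = 18.6%, the 2025 panel 579/1768 = 32.7% → the 2025 panel
Overall: the internal panel 1069/3131 = 34.1%, the 2025 panel 1616/3651 = 44.3% → the 2025 panel
Neither sweeps: the internal panel wins 1 of 4 groups, the 2025 panel wins 3. The 2025 panel wins overall but not every group — no Simpson reversal.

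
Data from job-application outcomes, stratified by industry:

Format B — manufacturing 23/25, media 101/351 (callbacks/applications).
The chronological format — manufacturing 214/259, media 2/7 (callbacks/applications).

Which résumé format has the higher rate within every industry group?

Format B

Manufacturing: Format B 23/25 = 92.0%, the chronological format 214/259 = 82.6% → Format B
Media: Format B 101/351 = 28.8%, the chronological format 2/7 = 28.6% → Format B
Format B has the higher rate in both groups.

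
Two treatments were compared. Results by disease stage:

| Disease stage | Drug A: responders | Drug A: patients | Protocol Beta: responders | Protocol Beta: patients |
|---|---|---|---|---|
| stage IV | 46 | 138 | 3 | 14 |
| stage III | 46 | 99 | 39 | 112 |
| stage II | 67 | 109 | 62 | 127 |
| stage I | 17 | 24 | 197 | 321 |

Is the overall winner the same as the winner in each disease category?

Stage IV: Drug A 46/138 = 33.3%, Protocol Beta 3/14 = 21.4% → Drug A
Stage III: Drug A 46/99 = 46.5%, Protocol Beta 39/112 = 34.8% → Drug A
Stage II: Drug A 67/109 = 61.5%, Protocol Beta 62/127 = 48.8% → Drug A
Stage I: Drug A 17/24 = 70.8%, Protocol Beta 197/321 = 61.4% → Drug A
Overall: Drug A 176/370 = 47.6%, Protocol Beta 301/574 = 52.4% → Protocol Beta
Drug A wins each disease group but Protocol Beta wins overall — the comparison reverses. Drug A's patients skew toward stage IV, which has a lower base rate.

No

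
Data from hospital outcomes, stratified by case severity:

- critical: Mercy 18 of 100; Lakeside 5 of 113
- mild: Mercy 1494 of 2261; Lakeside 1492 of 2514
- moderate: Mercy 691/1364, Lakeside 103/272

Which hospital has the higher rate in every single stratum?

Mercy

Critical: Mercy 18/100 = 18.0%, Lakeside 5/113 = 4.4% → Mercy
Mild: Mercy 1494/2261 = 66.1%, Lakeside 1492/2514 = 59.3% → Mercy
Moderate: Mercy 691/1364 = 50.7%, Lakeside 103/272 = 37.9% → Mercy
Mercy has the higher rate in all 3 groups.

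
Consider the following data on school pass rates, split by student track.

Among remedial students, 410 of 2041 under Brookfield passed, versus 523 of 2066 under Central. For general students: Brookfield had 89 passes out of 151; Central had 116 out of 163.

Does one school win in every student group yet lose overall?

Remedial: Brookfield 410/2041 = 20.1%, Central 523/2066 = 25.3% → Central
General: Brookfield 89/151 = 58.9%, Central 116/163 = 71.2% → Central
Overall: Brookfield 499/2192 = 22.8%, Central 639/2229 = 28.7% → Central
Central wins overall and in every student group — no reversal.

No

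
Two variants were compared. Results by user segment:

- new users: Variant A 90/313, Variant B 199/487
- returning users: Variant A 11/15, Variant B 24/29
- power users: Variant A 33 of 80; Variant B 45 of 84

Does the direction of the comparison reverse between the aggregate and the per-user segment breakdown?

New users: Variant A 90/313 = 28.8%, Variant B 199/487 = 40.9% → Variant B
Returning users: Variant A 11/15 = 73.3%, Variant B 24/29 = 82.8% → Variant B
Power users: Variant A 33/80 = 41.2%, Variant B 45/84 = 53.6% → Variant B
Overall: Variant A 134/408 = 32.8%, Variant B 268/600 = 44.7% → Variant B
Variant B wins overall and in every user group — no reversal.

No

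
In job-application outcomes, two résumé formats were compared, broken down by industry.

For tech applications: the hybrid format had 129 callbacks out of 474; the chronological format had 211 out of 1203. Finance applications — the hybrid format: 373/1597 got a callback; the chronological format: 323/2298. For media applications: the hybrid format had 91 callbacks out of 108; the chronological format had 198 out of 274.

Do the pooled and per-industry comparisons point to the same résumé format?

Tech: the hybrid format 129/474 = 27.2%, the chronological format 211/1203 = 17.5% → the hybrid format
Finance: the hybrid format 373/1597 = 23.4%, the chronological format 323/2298 = 14.1% → the hybrid format
Media: the hybrid format 91/108 = 84.3%, the chronological format 198/274 = 72.3% → the hybrid format
Overall: the hybrid format 593/2179 = 27.2%, the chronological format 732/3775 = 19.4% → the hybrid format
The hybrid format wins overall and in every industry group — no reversal.

Yes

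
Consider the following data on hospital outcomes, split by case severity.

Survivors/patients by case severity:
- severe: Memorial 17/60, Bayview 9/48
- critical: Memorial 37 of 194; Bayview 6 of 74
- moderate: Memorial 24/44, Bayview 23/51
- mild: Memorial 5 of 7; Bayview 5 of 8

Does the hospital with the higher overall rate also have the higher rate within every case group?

Severe: Memorial 17/60 = 28.3%, Bayview 9/48 = 18.8% → Memorial
Critical: Memorial 37/194 = 19.1%, Bayview 6/74 = 8.1% → Memorial
Moderate: Memorial 24/44 = 54.5%, Bayview 23/51 = 45.1% → Memorial
Mild: Memorial 5/7 = 71.4%, Bayview 5/8 = 62.5% → Memorial
Overall: Memorial 83/305 = 27.2%, Bayview 43/181 = 23.8% → Memorial
Memorial wins overall and in every case group — no reversal.

Yes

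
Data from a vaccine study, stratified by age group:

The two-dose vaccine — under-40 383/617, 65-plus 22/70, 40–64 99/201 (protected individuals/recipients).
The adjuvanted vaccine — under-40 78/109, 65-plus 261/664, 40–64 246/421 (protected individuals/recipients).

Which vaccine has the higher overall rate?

Under-40: the two-dose vaccine 383/617 = 62.1%, the adjuvanted vaccine 78/109 = 71.6% → the adjuvanted vaccine
65-plus: the two-dose vaccine 22/70 = 31.4%, the adjuvanted vaccine 261/664 = 39.3% → the adjuvanted vaccine
40–64: the two-dose vaccine 99/201 = 49.3%, the adjuvanted vaccine 246/421 = 58.4% → the adjuvanted vaccine
Overall: the two-dose vaccine 504/888 = 56.8%, the adjuvanted vaccine 585/1194 = 49.0% → the two-dose vaccine
(The adjuvanted vaccine wins every age group but the two-dose vaccine wins overall — the adjuvanted vaccine's recipients skew toward the low-rate 65-plus group.)

the two-dose vaccine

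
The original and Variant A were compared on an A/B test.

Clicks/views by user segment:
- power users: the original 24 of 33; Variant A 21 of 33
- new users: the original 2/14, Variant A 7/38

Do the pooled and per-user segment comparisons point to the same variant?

No

Power users: the original 24/33 = 72.7%, Variant A 21/33 = 63.6% → the original
New users: the original 2/14 = 14.3%, Variant A 7/38 = 18.4% → Variant A
Overall: the original 26/47 = 55.3%, Variant A 28/71 = 39.4% → the original
Neither sweeps: the original wins 1 of 2 groups, Variant A wins 1. The original wins overall but not every group — no Simpson reversal.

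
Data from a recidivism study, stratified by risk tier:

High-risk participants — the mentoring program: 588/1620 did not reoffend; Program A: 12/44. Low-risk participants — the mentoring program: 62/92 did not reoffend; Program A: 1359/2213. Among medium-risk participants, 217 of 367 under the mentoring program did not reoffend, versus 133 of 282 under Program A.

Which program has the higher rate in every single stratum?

the mentoring program

High-risk: the mentoring program 588/1620 = 36.3%, Program A 12/44 = 27.3% → the mentoring program
Low-risk: the mentoring program 62/92 = 67.4%, Program A 1359/2213 = 61.4% → the mentoring program
Medium-risk: the mentoring program 217/367 = 59.1%, Program A 133/282 = 47.2% → the mentoring program
The mentoring program has the higher rate in all 3 groups.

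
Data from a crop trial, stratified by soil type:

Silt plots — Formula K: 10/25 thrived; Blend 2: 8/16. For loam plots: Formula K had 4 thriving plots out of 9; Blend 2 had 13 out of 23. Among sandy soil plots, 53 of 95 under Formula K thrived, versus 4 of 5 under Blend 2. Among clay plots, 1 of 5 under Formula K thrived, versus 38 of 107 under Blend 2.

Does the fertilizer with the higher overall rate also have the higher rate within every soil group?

Silt: Formula K 10/25 = 40.0%, Blend 2 8/16 = 50.0% → Blend 2
Loam: Formula K 4/9 = 44.4%, Blend 2 13/23 = 56.5% → Blend 2
Sandy soil: Formula K 53/95 = 55.8%, Blend 2 4/5 = 80.0% → Blend 2
Clay: Formula K 1/5 = 20.0%, Blend 2 38/107 = 35.5% → Blend 2
Overall: Formula K 68/134 = 50.7%, Blend 2 63/151 = 41.7% → Formula K
Blend 2 wins each soil group but Formula K wins overall — the comparison reverses. Blend 2's plots skew toward clay, which has a lower base rate.

No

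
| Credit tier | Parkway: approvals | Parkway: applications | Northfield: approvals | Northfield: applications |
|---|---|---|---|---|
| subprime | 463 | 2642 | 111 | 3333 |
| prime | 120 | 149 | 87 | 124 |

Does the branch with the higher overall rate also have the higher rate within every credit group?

Yes

Subprime: Parkway 463/2642 = 17.5%, Northfield 111/3333 = 3.3% → Parkway
Prime: Parkway 120/149 = 80.5%, Northfield 87/124 = 70.2% → Parkway
Overall: Parkway 583/2791 = 20.9%, Northfield 198/3457 = 5.7% → Parkway
Parkway wins overall and in every credit group — no reversal.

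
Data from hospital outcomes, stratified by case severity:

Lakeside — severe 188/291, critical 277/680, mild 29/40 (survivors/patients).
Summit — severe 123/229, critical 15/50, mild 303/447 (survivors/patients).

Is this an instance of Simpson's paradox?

Yes

Severe: Lakeside 188/291 = 64.6%, Summit 123/229 = 53.7% → Lakeside
Critical: Lakeside 277/680 = 40.7%, Summit 15/50 = 30.0% → Lakeside
Mild: Lakeside 29/40 = 72.5%, Summit 303/447 = 67.8% → Lakeside
Overall: Lakeside 494/1011 = 48.9%, Summit 441/726 = 60.7% → Summit
Lakeside wins each case group but Summit wins overall — the comparison reverses. Lakeside's patients skew toward critical, which has a lower base rate.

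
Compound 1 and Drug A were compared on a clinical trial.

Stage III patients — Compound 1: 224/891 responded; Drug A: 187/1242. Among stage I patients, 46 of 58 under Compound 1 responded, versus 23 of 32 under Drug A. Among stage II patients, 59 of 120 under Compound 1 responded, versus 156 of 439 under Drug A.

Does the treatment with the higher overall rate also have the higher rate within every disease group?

Yes

Stage III: Compound 1 224/891 = 25.1%, Drug A 187/1242 = 15.1% → Compound 1
Stage I: Compound 1 46/58 = 79.3%, Drug A 23/32 = 71.9% → Compound 1
Stage II: Compound 1 59/120 = 49.2%, Drug A 156/439 = 35.5% → Compound 1
Overall: Compound 1 329/1069 = 30.8%, Drug A 366/1713 = 21.4% → Compound 1
Compound 1 wins overall and in every disease group — no reversal.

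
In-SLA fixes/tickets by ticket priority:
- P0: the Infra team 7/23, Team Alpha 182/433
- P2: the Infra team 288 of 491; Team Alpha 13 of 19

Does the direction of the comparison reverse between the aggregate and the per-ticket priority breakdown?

P0: the Infra team 7/23 = 30.4%, Team Alpha 182/433 = 42.0% → Team Alpha
P2: the Infra team 288/491 = 58.7%, Team Alpha 13/19 = 68.4% → Team Alpha
Overall: the Infra team 295/514 = 57.4%, Team Alpha 195/452 = 43.1% → the Infra team
Team Alpha wins each ticket group but the Infra team wins overall — the comparison reverses. Team Alpha's tickets skew toward P0, which has a lower base rate.

Yes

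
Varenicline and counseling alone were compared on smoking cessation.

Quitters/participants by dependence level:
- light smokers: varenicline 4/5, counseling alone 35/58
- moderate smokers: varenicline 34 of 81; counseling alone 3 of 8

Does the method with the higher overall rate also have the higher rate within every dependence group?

Light smokers: varenicline 4/5 = 80.0%, counseling alone 35/58 = 60.3% → varenicline
Moderate smokers: varenicline 34/81 = 42.0%, counseling alone 3/8 = 37.5% → varenicline
Overall: varenicline 38/86 = 44.2%, counseling alone 38/66 = 57.6% → counseling alone
Varenicline wins each dependence group but counseling alone wins overall — the comparison reverses. Varenicline's participants skew toward moderate smokers, which has a lower base rate.

No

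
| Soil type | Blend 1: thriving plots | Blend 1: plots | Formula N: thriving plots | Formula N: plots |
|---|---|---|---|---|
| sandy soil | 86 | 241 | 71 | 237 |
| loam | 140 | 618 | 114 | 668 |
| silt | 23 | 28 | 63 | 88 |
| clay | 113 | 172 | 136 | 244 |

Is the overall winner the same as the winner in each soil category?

Sandy soil: Blend 1 86/241 = 35.7%, Formula N 71/237 = 30.0% → Blend 1
Loam: Blend 1 140/618 = 22.7%, Formula N 114/668 = 17.1% → Blend 1
Silt: Blend 1 23/28 = 82.1%, Formula N 63/88 = 71.6% → Blend 1
Clay: Blend 1 113/172 = 65.7%, Formula N 136/244 = 55.7% → Blend 1
Overall: Blend 1 362/1059 = 34.2%, Formula N 384/1237 = 31.0% → Blend 1
Blend 1 wins overall and in every soil group — no reversal.

Yes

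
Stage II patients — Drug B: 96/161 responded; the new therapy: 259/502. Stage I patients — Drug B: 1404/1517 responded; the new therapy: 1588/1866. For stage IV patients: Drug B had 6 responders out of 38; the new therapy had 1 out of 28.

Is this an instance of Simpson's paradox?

Stage II: Drug B 96/161 = 59.6%, the new therapy 259/502 = 51.6% → Drug B
Stage I: Drug B 1404/1517 = 92.6%, the new therapy 1588/1866 = 85.1% → Drug B
Stage IV: Drug B 6/38 = 15.8%, the new therapy 1/28 = 3.6% → Drug B
Overall: Drug B 1506/1716 = 87.8%, the new therapy 1848/2396 = 77.1% → Drug B
Drug B wins overall and in every disease group — no reversal.

No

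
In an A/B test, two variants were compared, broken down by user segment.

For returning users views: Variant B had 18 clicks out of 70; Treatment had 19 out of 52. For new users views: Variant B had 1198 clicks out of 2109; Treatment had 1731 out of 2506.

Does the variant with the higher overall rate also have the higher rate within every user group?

Yes

Returning users: Variant B 18/70 = 25.7%, Treatment 19/52 = 36.5% → Treatment
New users: Variant B 1198/2109 = 56.8%, Treatment 1731/2506 = 69.1% → Treatment
Overall: Variant B 1216/2179 = 55.8%, Treatment 1750/2558 = 68.4% → Treatment
Treatment wins overall and in every user group — no reversal.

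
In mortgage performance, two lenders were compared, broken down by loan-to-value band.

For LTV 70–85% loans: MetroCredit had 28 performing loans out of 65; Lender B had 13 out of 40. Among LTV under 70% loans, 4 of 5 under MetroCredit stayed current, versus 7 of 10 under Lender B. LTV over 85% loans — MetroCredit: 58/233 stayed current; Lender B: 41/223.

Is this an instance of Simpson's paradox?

No

LTV 70–85%: MetroCredit 28/65 = 43.1%, Lender B 13/40 = 32.5% → MetroCredit
LTV under 70%: MetroCredit 4/5 = 80.0%, Lender B 7/10 = 70.0% → MetroCredit
LTV over 85%: MetroCredit 58/233 = 24.9%, Lender B 41/223 = 18.4% → MetroCredit
Overall: MetroCredit 90/303 = 29.7%, Lender B 61/273 = 22.3% → MetroCredit
MetroCredit wins overall and in every loan-to-value group — no reversal.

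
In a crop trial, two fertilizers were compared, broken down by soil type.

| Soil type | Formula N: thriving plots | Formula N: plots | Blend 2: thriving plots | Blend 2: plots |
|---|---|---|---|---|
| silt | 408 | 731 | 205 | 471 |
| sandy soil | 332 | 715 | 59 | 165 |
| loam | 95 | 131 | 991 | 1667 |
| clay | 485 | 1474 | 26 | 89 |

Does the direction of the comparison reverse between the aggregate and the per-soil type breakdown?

Yes

Silt: Formula N 408/731 = 55.8%, Blend 2 205/471 = 43.5% → Formula N
Sandy soil: Formula N 332/715 = 46.4%, Blend 2 59/165 = 35.8% → Formula N
Loam: Formula N 95/131 = 72.5%, Blend 2 991/1667 = 59.4% → Formula N
Clay: Formula N 485/1474 = 32.9%, Blend 2 26/89 = 29.2% → Formula N
Overall: Formula N 1320/3051 = 43.3%, Blend 2 1281/2392 = 53.6% → Blend 2
Formula N wins each soil group but Blend 2 wins overall — the comparison reverses. Formula N's plots skew toward clay, which has a lower base rate.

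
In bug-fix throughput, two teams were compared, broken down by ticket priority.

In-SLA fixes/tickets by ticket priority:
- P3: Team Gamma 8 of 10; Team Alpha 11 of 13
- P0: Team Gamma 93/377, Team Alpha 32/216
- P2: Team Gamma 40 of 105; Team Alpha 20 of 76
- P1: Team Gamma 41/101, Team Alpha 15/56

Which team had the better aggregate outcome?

P3: Team Gamma 8/10 = 80.0%, Team Alpha 11/13 = 84.6% → Team Alpha
P0: Team Gamma 93/377 = 24.7%, Team Alpha 32/216 = 14.8% → Team Gamma
P2: Team Gamma 40/105 = 38.1%, Team Alpha 20/76 = 26.3% → Team Gamma
P1: Team Gamma 41/101 = 40.6%, Team Alpha 15/56 = 26.8% → Team Gamma
Overall: Team Gamma 182/593 = 30.7%, Team Alpha 78/361 = 21.6% → Team Gamma
(Neither sweeps every ticket group, but Team Gamma has the higher pooled rate.)

Team Gamma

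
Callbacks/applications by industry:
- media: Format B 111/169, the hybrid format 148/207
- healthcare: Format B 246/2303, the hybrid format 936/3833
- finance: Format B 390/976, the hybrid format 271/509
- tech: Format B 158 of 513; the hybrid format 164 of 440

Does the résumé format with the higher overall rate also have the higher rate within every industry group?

Media: Format B 111/169 = 65.7%, the hybrid format 148/207 = 71.5% → the hybrid format
Healthcare: Format B 246/2303 = 10.7%, the hybrid format 936/3833 = 24.4% → the hybrid format
Finance: Format B 390/976 = 40.0%, the hybrid format 271/509 = 53.2% → the hybrid format
Tech: Format B 158/513 = 30.8%, the hybrid format 164/440 = 37.3% → the hybrid format
Overall: Format B 905/3961 = 22.8%, the hybrid format 1519/4989 = 30.4% → the hybrid format
The hybrid format wins overall and in every industry group — no reversal.

Yes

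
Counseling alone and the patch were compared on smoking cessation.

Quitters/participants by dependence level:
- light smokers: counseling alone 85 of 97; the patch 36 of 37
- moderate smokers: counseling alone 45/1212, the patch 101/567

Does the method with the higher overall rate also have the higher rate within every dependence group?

Light smokers: counseling alone 85/97 = 87.6%, the patch 36/37 = 97.3% → the patch
Moderate smokers: counseling alone 45/1212 = 3.7%, the patch 101/567 = 17.8% → the patch
Overall: counseling alone 130/1309 = 9.9%, the patch 137/604 = 22.7% → the patch
The patch wins overall and in every dependence group — no reversal.

Yes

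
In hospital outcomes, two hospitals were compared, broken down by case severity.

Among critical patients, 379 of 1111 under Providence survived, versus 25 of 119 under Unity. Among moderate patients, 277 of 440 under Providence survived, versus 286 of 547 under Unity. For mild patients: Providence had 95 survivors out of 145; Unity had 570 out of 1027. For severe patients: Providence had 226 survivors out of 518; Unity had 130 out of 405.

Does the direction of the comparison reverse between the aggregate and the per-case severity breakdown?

Critical: Providence 379/1111 = 34.1%, Unity 25/119 = 21.0% → Providence
Moderate: Providence 277/440 = 63.0%, Unity 286/547 = 52.3% → Providence
Mild: Providence 95/145 = 65.5%, Unity 570/1027 = 55.5% → Providence
Severe: Providence 226/518 = 43.6%, Unity 130/405 = 32.1% → Providence
Overall: Providence 977/2214 = 44.1%, Unity 1011/2098 = 48.2% → Unity
Providence wins each case group but Unity wins overall — the comparison reverses. Providence's patients skew toward critical, which has a lower base rate.

Yes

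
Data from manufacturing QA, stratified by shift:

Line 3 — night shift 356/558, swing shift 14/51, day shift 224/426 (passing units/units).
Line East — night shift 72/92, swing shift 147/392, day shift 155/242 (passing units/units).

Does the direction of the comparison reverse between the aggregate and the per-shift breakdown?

Yes

Night shift: Line 3 356/558 = 63.8%, Line East 72/92 = 78.3% → Line East
Swing shift: Line 3 14/51 = 27.5%, Line East 147/392 = 37.5% → Line East
Day shift: Line 3 224/426 = 52.6%, Line East 155/242 = 64.0% → Line East
Overall: Line 3 594/1035 = 57.4%, Line East 374/726 = 51.5% → Line 3
Line East wins each shift group but Line 3 wins overall — the comparison reverses. Line East's units skew toward swing shift, which has a lower base rate.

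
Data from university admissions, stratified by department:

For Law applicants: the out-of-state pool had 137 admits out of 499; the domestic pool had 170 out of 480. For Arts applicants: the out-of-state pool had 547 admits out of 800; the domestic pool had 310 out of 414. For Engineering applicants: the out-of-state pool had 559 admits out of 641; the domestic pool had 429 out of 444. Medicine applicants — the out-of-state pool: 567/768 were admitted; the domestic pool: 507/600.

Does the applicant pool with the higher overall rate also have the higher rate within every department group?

Law: the out-of-state pool 137/499 = 27.5%, the domestic pool 170/480 = 35.4% → the domestic pool
Arts: the out-of-state pool 547/800 = 68.4%, the domestic pool 310/414 = 74.9% → the domestic pool
Engineering: the out-of-state pool 559/641 = 87.2%, the domestic pool 429/444 = 96.6% → the domestic pool
Medicine: the out-of-state pool 567/768 = 73.8%, the domestic pool 507/600 = 84.5% → the domestic pool
Overall: the out-of-state pool 1810/2708 = 66.8%, the domestic pool 1416/1938 = 73.1% → the domestic pool
The domestic pool wins overall and in every department group — no reversal.

Yes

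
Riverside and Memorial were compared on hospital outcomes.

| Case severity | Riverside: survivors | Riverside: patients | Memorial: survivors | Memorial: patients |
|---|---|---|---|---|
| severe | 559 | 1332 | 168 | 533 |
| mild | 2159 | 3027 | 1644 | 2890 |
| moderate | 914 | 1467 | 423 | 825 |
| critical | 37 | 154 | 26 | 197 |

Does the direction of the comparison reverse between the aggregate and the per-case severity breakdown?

No

Severe: Riverside 559/1332 = 42.0%, Memorial 168/533 = 31.5% → Riverside
Mild: Riverside 2159/3027 = 71.3%, Memorial 1644/2890 = 56.9% → Riverside
Moderate: Riverside 914/1467 = 62.3%, Memorial 423/825 = 51.3% → Riverside
Critical: Riverside 37/154 = 24.0%, Memorial 26/197 = 13.2% → Riverside
Overall: Riverside 3669/5980 = 61.4%, Memorial 2261/4445 = 50.9% → Riverside
Riverside wins overall and in every case group — no reversal.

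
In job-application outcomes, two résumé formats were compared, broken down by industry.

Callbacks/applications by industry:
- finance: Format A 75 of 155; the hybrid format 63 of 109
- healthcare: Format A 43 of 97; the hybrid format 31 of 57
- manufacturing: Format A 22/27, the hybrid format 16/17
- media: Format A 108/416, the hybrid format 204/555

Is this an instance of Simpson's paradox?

No

Finance: Format A 75/155 = 48.4%, the hybrid format 63/109 = 57.8% → the hybrid format
Healthcare: Format A 43/97 = 44.3%, the hybrid format 31/57 = 54.4% → the hybrid format
Manufacturing: Format A 22/27 = 81.5%, the hybrid format 16/17 = 94.1% → the hybrid format
Media: Format A 108/416 = 26.0%, the hybrid format 204/555 = 36.8% → the hybrid format
Overall: Format A 248/695 = 35.7%, the hybrid format 314/738 = 42.5% → the hybrid format
The hybrid format wins overall and in every industry group — no reversal.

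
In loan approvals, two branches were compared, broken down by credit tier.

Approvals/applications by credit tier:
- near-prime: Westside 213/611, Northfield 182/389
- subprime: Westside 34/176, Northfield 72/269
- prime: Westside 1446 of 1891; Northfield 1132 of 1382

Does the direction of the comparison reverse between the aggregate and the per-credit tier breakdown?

Near-prime: Westside 213/611 = 34.9%, Northfield 182/389 = 46.8% → Northfield
Subprime: Westside 34/176 = 19.3%, Northfield 72/269 = 26.8% → Northfield
Prime: Westside 1446/1891 = 76.5%, Northfield 1132/1382 = 81.9% → Northfield
Overall: Westside 1693/2678 = 63.2%, Northfield 1386/2040 = 67.9% → Northfield
Northfield wins overall and in every credit group — no reversal.

No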